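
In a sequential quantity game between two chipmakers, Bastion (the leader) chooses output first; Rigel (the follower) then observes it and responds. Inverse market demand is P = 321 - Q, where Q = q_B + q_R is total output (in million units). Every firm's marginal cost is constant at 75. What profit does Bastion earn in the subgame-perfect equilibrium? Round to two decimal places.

The follower Rigel best-responds to any q_B: π_R = (321 - Q)q_R - 75q_R.
Setting the follower's marginal profit to zero, 246 - q_B - 2q_R = 0, i.e. q_R = (246 - q_B)/2.
Bastion substitutes q_R(q_B) into its own profit: π_B = q_B(321 - q_B - (246 - q_B)/2) - 75q_B = (198 - (1/2)q_B)q_B - 75q_B.
Leader FOC: 123 - q_B = 0, so q_B = 123.
Then q_R = (246 - 123)/2 = 123/2.
Price P = 321 - 369/2 = 273/2.
Bastion's profit: (273/2 - 75)·123 = 7564.5000.

7564.50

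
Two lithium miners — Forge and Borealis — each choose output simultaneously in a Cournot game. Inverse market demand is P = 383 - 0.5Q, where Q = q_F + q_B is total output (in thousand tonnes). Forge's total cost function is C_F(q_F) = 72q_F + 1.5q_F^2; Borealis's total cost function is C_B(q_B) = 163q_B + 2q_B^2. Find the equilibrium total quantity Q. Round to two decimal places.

Forge's profit: π_F = (383 - 0.5Q)q_F - (72q_F + (3/2)q_F²). Setting ∂π_F/∂q_F = 0: 311 - 4q_F - (1/2)(q_B) = 0.
Borealis's first-order condition: 220 - 5q_B - (1/2)(q_F) = 0.
Rearranging gives the reaction functions q_F = (311 - (1/2)q_B)/4 and q_B = (220 - (1/2)q_F)/5.
Substituting one into the other gives q_F = 73.1646 and q_B = 36.6835.
Total output Q = 73.1646 + 36.6835 = 109.8481.

109.85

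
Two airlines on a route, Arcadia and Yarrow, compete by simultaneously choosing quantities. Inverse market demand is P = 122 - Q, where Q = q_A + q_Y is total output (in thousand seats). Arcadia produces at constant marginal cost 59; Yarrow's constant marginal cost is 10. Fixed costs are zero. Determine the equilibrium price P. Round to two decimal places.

Arcadia's profit: π_A = (122 - Q)q_A - (59q_A). Setting ∂π_A/∂q_A = 0: 63 - 2q_A - (q_Y) = 0.
Yarrow's profit: π_Y = (122 - Q)q_Y - (10q_Y). Setting ∂π_Y/∂q_Y = 0: 112 - 2q_Y - (q_A) = 0.
So q_A = (63 - q_Y)/2 and q_Y = (112 - q_A)/2.
Solving the pair: q_A = 14/3, q_Y = 161/3.
Total output Q = 175/3, so price P = 122 - 175/3 = 191/3.

63.67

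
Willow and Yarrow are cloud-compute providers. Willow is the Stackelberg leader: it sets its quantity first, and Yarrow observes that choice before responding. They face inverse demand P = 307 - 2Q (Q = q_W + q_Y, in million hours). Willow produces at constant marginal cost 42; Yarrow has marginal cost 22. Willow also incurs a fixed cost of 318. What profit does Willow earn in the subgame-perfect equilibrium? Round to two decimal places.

3433.56

The follower Yarrow best-responds to any q_W: π_Y = (307 - 2Q)q_Y - 22q_Y.
Follower FOC: 285 - 2q_W - 4q_Y = 0, so q_Y(q_W) = (285 - 2q_W)/4.
The leader anticipates this reaction. Substituting into P = 307 - 2Q gives P = 329/2 - q_W, so π_W = (329/2 - q_W)q_W - 42q_W.
Leader FOC: 245/2 - 2q_W = 0, so q_W = 245/4.
Then q_Y = (285 - 2·(245/4))/4 = 325/8.
Price P = 307 - 2·(815/8) = 413/4.
Willow's profit: (413/4 - 42)·(245/4) - 318 = 3433.5625.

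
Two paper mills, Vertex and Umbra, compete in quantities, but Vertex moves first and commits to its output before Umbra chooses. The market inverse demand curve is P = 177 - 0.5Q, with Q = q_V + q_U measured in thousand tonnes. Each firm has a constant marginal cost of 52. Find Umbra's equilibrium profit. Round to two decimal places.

1953.13

The follower Umbra best-responds to any q_V: π_U = (177 - 0.5Q)q_U - 52q_U.
Setting the follower's marginal profit to zero, 125 - (1/2)q_V - q_U = 0, i.e. q_U = (125 - (1/2)q_V).
Vertex substitutes q_U(q_V) into its own profit: π_V = q_V(177 - (1/2)q_V - (125 - (1/2)q_V)/2) - 52q_V = (229/2 - (1/4)q_V)q_V - 52q_V.
Maximising: ∂π_V/∂q_V = 125/2 - (1/2)q_V = 0, giving q_V = 125.
Then q_U = (125 - (1/2)·125) = 125/2.
Price P = 177 - (1/2)·(375/2) = 333/4.
Umbra's profit: (333/4 - 52)·(125/2) = 1953.1250.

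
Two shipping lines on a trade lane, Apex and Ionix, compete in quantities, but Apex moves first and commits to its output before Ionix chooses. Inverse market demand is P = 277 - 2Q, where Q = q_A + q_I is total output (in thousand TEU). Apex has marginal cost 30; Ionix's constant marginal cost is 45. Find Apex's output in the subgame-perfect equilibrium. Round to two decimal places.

65.50

Solve by backward induction. Given q_A, the follower Ionix maximises π_I = (277 - 2q_A - 2q_I)q_I - 45q_I.
Follower FOC: 232 - 2q_A - 4q_I = 0, so q_I(q_A) = (232 - 2q_A)/4.
The leader anticipates this reaction. Substituting into P = 277 - 2Q gives P = 161 - q_A, so π_A = (161 - q_A)q_A - 30q_A.
The leader's first-order condition 131 - 2q_A = 0 yields q_A = 131/2.
Then q_I = (232 - 2·(131/2))/4 = 101/4.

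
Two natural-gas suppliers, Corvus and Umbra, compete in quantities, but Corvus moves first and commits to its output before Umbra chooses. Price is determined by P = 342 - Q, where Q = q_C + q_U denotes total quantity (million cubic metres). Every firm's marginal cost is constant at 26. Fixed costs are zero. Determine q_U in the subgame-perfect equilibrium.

The follower Umbra best-responds to any q_C: π_U = (342 - Q)q_U - 26q_U.
Setting the follower's marginal profit to zero, 316 - q_C - 2q_U = 0, i.e. q_U = (316 - q_C)/2.
The leader anticipates this reaction. Substituting into P = 342 - Q gives P = 184 - (1/2)q_C, so π_C = (184 - (1/2)q_C)q_C - 26q_C.
Leader FOC: 158 - q_C = 0, so q_C = 158.
Then q_U = (316 - 158)/2 = 79.

79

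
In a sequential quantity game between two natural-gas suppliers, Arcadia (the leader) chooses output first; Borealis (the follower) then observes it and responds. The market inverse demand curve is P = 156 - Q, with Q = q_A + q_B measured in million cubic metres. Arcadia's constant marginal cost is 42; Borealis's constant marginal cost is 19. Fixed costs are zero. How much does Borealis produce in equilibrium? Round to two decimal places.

45.75

The follower Borealis best-responds to any q_A: π_B = (156 - Q)q_B - 19q_B.
∂π_B/∂q_B = 137 - q_A - 2q_B = 0 gives the reaction function q_B = (137 - q_A)/2.
Arcadia substitutes q_B(q_A) into its own profit: π_A = q_A(156 - q_A - (137 - q_A)/2) - 42q_A = (175/2 - (1/2)q_A)q_A - 42q_A.
Leader FOC: 91/2 - q_A = 0, so q_A = 91/2.
Then q_B = (137 - 91/2)/2 = 183/4.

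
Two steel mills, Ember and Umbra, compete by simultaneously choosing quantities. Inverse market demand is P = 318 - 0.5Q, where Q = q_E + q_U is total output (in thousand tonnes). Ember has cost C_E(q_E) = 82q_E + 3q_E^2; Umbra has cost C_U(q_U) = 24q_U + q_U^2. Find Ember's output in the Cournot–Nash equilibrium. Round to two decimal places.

Ember's profit: π_E = (318 - 0.5Q)q_E - (82q_E + 3q_E²). Setting ∂π_E/∂q_E = 0: 236 - 7q_E - (1/2)(q_U) = 0.
Umbra's profit: π_U = (318 - 0.5Q)q_U - (24q_U + q_U²). Setting ∂π_U/∂q_U = 0: 294 - 3q_U - (1/2)(q_E) = 0.
Best responses: q_E = (236 - (1/2)q_U)/7, q_U = (294 - (1/2)q_E)/3.
Solving the pair: q_E = 27.0361, q_U = 93.4940.

27.04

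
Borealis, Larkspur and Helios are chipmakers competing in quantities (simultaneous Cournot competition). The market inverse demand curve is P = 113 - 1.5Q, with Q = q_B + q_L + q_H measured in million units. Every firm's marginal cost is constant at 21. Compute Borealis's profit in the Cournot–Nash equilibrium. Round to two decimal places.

A representative firm's profit is π_i = q_i(113 - 1.5Q) - 21q_i.
Setting ∂π_i/∂q_i = 0 with rivals' quantities fixed: 92 - 3q_i - (3/2)·Σ_{j≠i} q_j = 0.
By symmetry each firm produces the same amount; substituting Σ_{j≠i} q_j = 2q_i yields q_i = 92/6 = 46/3.
Price P = 113 - (3/2)·46 = 44.
Borealis's profit: (44 - 21)·(46/3) = 1058/3.

352.67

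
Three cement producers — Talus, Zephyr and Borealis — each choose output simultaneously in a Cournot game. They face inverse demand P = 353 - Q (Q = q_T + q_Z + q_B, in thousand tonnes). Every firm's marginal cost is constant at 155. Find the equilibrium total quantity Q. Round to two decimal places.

Each firm earns π_i = (353 - Q)q_i - 155q_i.
First-order condition (treating rivals' output as given): 198 - 2q_i - Σ_{j≠i} q_j = 0.
By symmetry each firm produces the same amount; substituting Σ_{j≠i} q_j = 2q_i yields q_i = 198/4 = 99/2.
Total output Q = 99/2 + 99/2 + 99/2 = 297/2.

148.50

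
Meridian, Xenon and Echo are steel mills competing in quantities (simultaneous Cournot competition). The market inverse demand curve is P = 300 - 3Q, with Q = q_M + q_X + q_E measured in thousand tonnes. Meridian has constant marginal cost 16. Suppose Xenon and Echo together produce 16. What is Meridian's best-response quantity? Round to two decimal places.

39.33

With rivals' combined output fixed at 16, Meridian's profit is π_M = (300 - 3·16 - 3q_M)q_M - (16q_M) = (252 - 3q_M)q_M - (16q_M).
∂π_M/∂q_M = 236 - 6q_M = 0, so q_M = 118/3.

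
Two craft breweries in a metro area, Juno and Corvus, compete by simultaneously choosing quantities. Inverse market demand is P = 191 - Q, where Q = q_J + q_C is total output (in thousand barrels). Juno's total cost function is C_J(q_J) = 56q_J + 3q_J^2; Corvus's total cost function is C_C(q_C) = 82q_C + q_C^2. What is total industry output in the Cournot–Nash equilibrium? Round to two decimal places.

37.68

Juno's profit: π_J = (191 - Q)q_J - (56q_J + 3q_J²). Setting ∂π_J/∂q_J = 0: 135 - 8q_J - (q_C) = 0.
Corvus's first-order condition: 109 - 4q_C - (q_J) = 0.
So q_J = (135 - q_C)/8 and q_C = (109 - q_J)/4.
Solving the pair: q_J = 431/31, q_C = 737/31.
Total output Q = 431/31 + 737/31 = 1168/31.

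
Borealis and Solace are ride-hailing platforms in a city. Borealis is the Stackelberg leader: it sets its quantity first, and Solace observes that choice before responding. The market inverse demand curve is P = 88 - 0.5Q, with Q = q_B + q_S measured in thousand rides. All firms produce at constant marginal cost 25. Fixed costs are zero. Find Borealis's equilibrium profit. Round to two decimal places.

Solve by backward induction. Given q_B, the follower Solace maximises π_S = (88 - (1/2)q_B - (1/2)q_S)q_S - 25q_S.
Setting the follower's marginal profit to zero, 63 - (1/2)q_B - q_S = 0, i.e. q_S = (63 - (1/2)q_B).
The leader anticipates this reaction. Substituting into P = 88 - 0.5Q gives P = 113/2 - (1/4)q_B, so π_B = (113/2 - (1/4)q_B)q_B - 25q_B.
Maximising: ∂π_B/∂q_B = 63/2 - (1/2)q_B = 0, giving q_B = 63.
Then q_S = (63 - (1/2)·63) = 63/2.
Price P = 88 - (1/2)·(189/2) = 163/4.
Borealis's profit: (163/4 - 25)·63 = 992.2500.

992.25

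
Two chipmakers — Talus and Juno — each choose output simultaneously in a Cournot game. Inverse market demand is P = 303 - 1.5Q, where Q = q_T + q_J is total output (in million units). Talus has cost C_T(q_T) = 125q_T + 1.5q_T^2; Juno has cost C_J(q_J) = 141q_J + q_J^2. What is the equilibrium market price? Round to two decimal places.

229.92

Talus's profit: π_T = (303 - 1.5Q)q_T - (125q_T + (3/2)q_T²). Setting ∂π_T/∂q_T = 0: 178 - 6q_T - (3/2)(q_J) = 0.
Juno's first-order condition: 162 - 5q_J - (3/2)(q_T) = 0.
Rearranging gives the reaction functions q_T = (178 - (3/2)q_J)/6 and q_J = (162 - (3/2)q_T)/5.
Solving the pair: q_T = 23.3153, q_J = 940/37.
Total output Q = 48.7207, so price P = 303 - (3/2)·48.7207 = 229.9189.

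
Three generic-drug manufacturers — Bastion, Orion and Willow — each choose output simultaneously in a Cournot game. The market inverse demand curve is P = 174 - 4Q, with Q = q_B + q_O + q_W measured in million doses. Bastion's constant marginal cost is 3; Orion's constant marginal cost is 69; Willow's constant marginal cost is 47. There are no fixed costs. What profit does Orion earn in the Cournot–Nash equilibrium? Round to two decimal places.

Bastion's profit: π_B = (174 - 4Q)q_B - (3q_B). Setting ∂π_B/∂q_B = 0: 171 - 8q_B - 4(q_O + q_W) = 0.
Orion's profit: π_O = (174 - 4Q)q_O - (69q_O). Setting ∂π_O/∂q_O = 0: 105 - 8q_O - 4(q_B + q_W) = 0.
Willow's profit: π_W = (174 - 4Q)q_W - (47q_W). Setting ∂π_W/∂q_W = 0: 127 - 8q_W - 4(q_B + q_O) = 0.
Summing all 3 equations gives 403 − 16Q = 0, hence Q = 403/16.
Back-substituting: q_B = (171 − 403/4)/4 = 281/16, q_O = (105 − 403/4)/4 = 17/16, q_W = (127 − 403/4)/4 = 105/16.
Price P = 174 - 4·(403/16) = 293/4.
Orion's profit: (293/4 - 69)·(17/16) = 289/64.

4.52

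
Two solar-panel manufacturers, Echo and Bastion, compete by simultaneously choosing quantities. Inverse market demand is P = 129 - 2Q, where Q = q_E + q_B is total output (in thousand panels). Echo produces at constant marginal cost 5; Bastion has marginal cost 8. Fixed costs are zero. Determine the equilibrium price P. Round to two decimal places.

Echo's profit: π_E = (129 - 2Q)q_E - (5q_E). Setting ∂π_E/∂q_E = 0: 124 - 4q_E - 2(q_B) = 0.
Bastion's profit: π_B = (129 - 2Q)q_B - (8q_B). Setting ∂π_B/∂q_B = 0: 121 - 4q_B - 2(q_E) = 0.
So q_E = (124 - 2q_B)/4 and q_B = (121 - 2q_E)/4.
Substituting one into the other gives q_E = 127/6 and q_B = 59/3.
Total output Q = 245/6, so price P = 129 - 2·(245/6) = 142/3.

47.33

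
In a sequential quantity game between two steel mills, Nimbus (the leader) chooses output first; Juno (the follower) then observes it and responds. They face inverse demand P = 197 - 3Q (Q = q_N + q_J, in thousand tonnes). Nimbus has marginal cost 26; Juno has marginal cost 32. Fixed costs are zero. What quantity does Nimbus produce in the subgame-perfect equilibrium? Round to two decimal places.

The follower Juno best-responds to any q_N: π_J = (197 - 3Q)q_J - 32q_J.
Follower FOC: 165 - 3q_N - 6q_J = 0, so q_J(q_N) = (165 - 3q_N)/6.
The leader anticipates this reaction. Substituting into P = 197 - 3Q gives P = 229/2 - (3/2)q_N, so π_N = (229/2 - (3/2)q_N)q_N - 26q_N.
The leader's first-order condition 177/2 - 3q_N = 0 yields q_N = 59/2.
Then q_J = (165 - 3·(59/2))/6 = 51/4.

29.50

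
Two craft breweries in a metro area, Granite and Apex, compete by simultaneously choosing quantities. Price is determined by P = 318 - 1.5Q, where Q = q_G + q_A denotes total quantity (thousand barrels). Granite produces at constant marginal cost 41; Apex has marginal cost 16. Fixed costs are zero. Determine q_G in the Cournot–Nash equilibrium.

Granite's profit: π_G = (318 - 1.5Q)q_G - (41q_G). Setting ∂π_G/∂q_G = 0: 277 - 3q_G - (3/2)(q_A) = 0.
Apex's profit: π_A = (318 - 1.5Q)q_A - (16q_A). Setting ∂π_A/∂q_A = 0: 302 - 3q_A - (3/2)(q_G) = 0.
So q_G = (277 - (3/2)q_A)/3 and q_A = (302 - (3/2)q_G)/3.
Substituting one into the other gives q_G = 56 and q_A = 218/3.

56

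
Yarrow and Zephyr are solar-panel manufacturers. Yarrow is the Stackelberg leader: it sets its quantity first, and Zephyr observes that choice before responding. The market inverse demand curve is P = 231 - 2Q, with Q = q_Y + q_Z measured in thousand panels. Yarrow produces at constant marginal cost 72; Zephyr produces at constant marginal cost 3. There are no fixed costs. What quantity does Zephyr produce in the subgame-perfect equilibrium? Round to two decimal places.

Solve by backward induction. Given q_Y, the follower Zephyr maximises π_Z = (231 - 2q_Y - 2q_Z)q_Z - 3q_Z.
∂π_Z/∂q_Z = 228 - 2q_Y - 4q_Z = 0 gives the reaction function q_Z = (228 - 2q_Y)/4.
The leader anticipates this reaction. Substituting into P = 231 - 2Q gives P = 117 - q_Y, so π_Y = (117 - q_Y)q_Y - 72q_Y.
Maximising: ∂π_Y/∂q_Y = 45 - 2q_Y = 0, giving q_Y = 45/2.
Then q_Z = (228 - 2·(45/2))/4 = 183/4.

45.75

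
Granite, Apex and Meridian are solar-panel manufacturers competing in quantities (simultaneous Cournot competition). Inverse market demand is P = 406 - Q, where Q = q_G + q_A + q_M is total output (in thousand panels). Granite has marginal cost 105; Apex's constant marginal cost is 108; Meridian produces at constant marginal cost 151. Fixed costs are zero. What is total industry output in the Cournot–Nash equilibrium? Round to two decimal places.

213.50

Granite's profit: π_G = (406 - Q)q_G - (105q_G). Setting ∂π_G/∂q_G = 0: 301 - 2q_G - (q_A + q_M) = 0.
Apex's first-order condition: 298 - 2q_A - (q_G + q_M) = 0.
Meridian's first-order condition: 255 - 2q_M - (q_G + q_A) = 0.
Adding the 3 conditions: 854 − 2Q − 2Q = 0, i.e. Q = 427/2.
Back-substituting: q_G = (301 − 427/2) = 175/2, q_A = (298 − 427/2) = 169/2, q_M = (255 − 427/2) = 83/2.
Total output Q = 175/2 + 169/2 + 83/2 = 427/2.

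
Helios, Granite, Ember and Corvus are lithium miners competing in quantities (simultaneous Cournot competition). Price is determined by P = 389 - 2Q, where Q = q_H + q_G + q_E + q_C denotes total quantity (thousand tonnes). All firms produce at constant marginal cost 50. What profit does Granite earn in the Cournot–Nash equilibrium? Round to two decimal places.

Each firm earns π_i = (389 - 2Q)q_i - 50q_i.
First-order condition (treating rivals' output as given): 339 - 4q_i - 2·Σ_{j≠i} q_j = 0.
By symmetry each firm produces the same amount; substituting Σ_{j≠i} q_j = 3q_i yields q_i = 339/10.
Price P = 389 - 2·(678/5) = 589/5.
Granite's profit: (589/5 - 50)·(339/10) = 2298.4200.

2298.42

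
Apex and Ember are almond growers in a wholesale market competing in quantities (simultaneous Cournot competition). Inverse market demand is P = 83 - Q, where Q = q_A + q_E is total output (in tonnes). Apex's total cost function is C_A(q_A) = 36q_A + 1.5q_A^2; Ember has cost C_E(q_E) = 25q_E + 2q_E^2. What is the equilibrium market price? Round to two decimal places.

Apex's profit: π_A = (83 - Q)q_A - (36q_A + (3/2)q_A²). Setting ∂π_A/∂q_A = 0: 47 - 5q_A - (q_E) = 0.
Ember's profit: π_E = (83 - Q)q_E - (25q_E + 2q_E²). Setting ∂π_E/∂q_E = 0: 58 - 6q_E - (q_A) = 0.
Best responses: q_A = (47 - q_E)/5, q_E = (58 - q_A)/6.
Solving the pair: q_A = 224/29, q_E = 243/29.
Total output Q = 467/29, so price P = 83 - 467/29 = 1940/29.

66.90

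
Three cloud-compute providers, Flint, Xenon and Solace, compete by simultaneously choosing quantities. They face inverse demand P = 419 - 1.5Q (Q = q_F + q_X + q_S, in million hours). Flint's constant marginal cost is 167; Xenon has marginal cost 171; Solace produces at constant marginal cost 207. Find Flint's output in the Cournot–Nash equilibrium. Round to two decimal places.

Flint's profit: π_F = (419 - 1.5Q)q_F - (167q_F). Setting ∂π_F/∂q_F = 0: 252 - 3q_F - (3/2)(q_X + q_S) = 0.
Xenon's first-order condition: 248 - 3q_X - (3/2)(q_F + q_S) = 0.
Solace's profit: π_S = (419 - 1.5Q)q_S - (207q_S). Setting ∂π_S/∂q_S = 0: 212 - 3q_S - (3/2)(q_F + q_X) = 0.
Adding the 3 first-order conditions: 712 − 6Q = 0, so Q = 356/3.
Back-substituting: q_F = (252 − 178)/(3/2) = 148/3, q_X = (248 − 178)/(3/2) = 140/3, q_S = (212 − 178)/(3/2) = 68/3.

49.33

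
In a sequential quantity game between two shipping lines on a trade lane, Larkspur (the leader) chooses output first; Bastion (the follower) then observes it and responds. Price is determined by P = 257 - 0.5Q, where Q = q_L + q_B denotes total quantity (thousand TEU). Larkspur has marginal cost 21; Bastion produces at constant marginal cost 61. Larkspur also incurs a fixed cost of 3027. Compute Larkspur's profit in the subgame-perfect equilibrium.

16017

Solve by backward induction. Given q_L, the follower Bastion maximises π_B = (257 - (1/2)q_L - (1/2)q_B)q_B - 61q_B.
Follower FOC: 196 - (1/2)q_L - q_B = 0, so q_B(q_L) = (196 - (1/2)q_L).
The leader anticipates this reaction. Substituting into P = 257 - 0.5Q gives P = 159 - (1/4)q_L, so π_L = (159 - (1/4)q_L)q_L - 21q_L.
The leader's first-order condition 138 - (1/2)q_L = 0 yields q_L = 276.
Then q_B = (196 - (1/2)·276) = 58.
Price P = 257 - (1/2)·334 = 90.
Larkspur's profit: (90 - 21)·276 - 3027 = 16017.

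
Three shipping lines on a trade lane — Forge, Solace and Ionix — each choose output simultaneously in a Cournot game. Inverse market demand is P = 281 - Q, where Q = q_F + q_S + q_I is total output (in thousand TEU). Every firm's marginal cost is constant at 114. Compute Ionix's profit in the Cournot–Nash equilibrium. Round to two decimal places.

1743.06

A representative firm's profit is π_i = q_i(281 - Q) - 114q_i.
First-order condition (treating rivals' output as given): 167 - 2q_i - Σ_{j≠i} q_j = 0.
By symmetry each firm produces the same amount; substituting Σ_{j≠i} q_j = 2q_i yields q_i = 167/4.
Price P = 281 - 501/4 = 623/4.
Ionix's profit: (623/4 - 114)·(167/4) = 1743.0625.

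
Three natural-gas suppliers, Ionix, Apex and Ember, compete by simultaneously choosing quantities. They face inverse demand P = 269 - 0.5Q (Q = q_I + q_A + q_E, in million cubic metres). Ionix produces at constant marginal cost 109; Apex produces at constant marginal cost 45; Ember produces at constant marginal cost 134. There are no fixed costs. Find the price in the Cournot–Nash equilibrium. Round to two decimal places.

Ionix's profit: π_I = (269 - 0.5Q)q_I - (109q_I). Setting ∂π_I/∂q_I = 0: 160 - q_I - (1/2)(q_A + q_E) = 0.
Apex's profit: π_A = (269 - 0.5Q)q_A - (45q_A). Setting ∂π_A/∂q_A = 0: 224 - q_A - (1/2)(q_I + q_E) = 0.
Ember's profit: π_E = (269 - 0.5Q)q_E - (134q_E). Setting ∂π_E/∂q_E = 0: 135 - q_E - (1/2)(q_I + q_A) = 0.
Adding the 3 first-order conditions: 519 − 2Q = 0, so Q = 519/2.
Back-substituting: q_I = (160 − 519/4)/(1/2) = 121/2, q_A = (224 − 519/4)/(1/2) = 377/2, q_E = (135 − 519/4)/(1/2) = 21/2.
Total output Q = 519/2, so price P = 269 - (1/2)·(519/2) = 557/4.

139.25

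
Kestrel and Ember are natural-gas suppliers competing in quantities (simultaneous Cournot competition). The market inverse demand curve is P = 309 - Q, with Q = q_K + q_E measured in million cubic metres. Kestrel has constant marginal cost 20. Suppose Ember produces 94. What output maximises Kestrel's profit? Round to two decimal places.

97.50

With the rival's output fixed at 94, Kestrel's profit is π_K = (309 - 94 - q_K)q_K - (20q_K) = (215 - q_K)q_K - (20q_K).
∂π_K/∂q_K = 195 - 2q_K = 0, so q_K = 195/2.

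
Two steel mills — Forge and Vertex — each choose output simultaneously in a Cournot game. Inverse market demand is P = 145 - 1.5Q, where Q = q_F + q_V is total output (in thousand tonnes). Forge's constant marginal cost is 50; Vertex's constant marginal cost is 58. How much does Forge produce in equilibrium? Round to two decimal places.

22.89

Forge's profit: π_F = (145 - 1.5Q)q_F - (50q_F). Setting ∂π_F/∂q_F = 0: 95 - 3q_F - (3/2)(q_V) = 0.
Vertex's first-order condition: 87 - 3q_V - (3/2)(q_F) = 0.
Best responses: q_F = (95 - (3/2)q_V)/3, q_V = (87 - (3/2)q_F)/3.
Substituting one into the other gives q_F = 206/9 and q_V = 158/9.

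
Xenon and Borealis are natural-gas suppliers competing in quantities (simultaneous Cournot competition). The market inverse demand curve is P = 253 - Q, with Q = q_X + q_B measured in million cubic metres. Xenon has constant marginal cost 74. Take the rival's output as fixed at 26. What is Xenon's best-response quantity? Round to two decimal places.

With the rival's output fixed at 26, Xenon's profit is π_X = (253 - 26 - q_X)q_X - (74q_X) = (227 - q_X)q_X - (74q_X).
∂π_X/∂q_X = 153 - 2q_X = 0, so q_X = 153/2.

76.50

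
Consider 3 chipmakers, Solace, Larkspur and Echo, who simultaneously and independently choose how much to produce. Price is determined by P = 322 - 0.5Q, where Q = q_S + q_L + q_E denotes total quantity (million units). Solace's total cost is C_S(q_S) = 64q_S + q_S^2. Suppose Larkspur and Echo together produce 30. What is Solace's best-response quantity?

With rivals' combined output fixed at 30, Solace's profit is π_S = (322 - (1/2)·30 - (1/2)q_S)q_S - (64q_S + q_S²) = (307 - (1/2)q_S)q_S - (64q_S + q_S²).
∂π_S/∂q_S = 243 - 3q_S = 0, so q_S = 81.

81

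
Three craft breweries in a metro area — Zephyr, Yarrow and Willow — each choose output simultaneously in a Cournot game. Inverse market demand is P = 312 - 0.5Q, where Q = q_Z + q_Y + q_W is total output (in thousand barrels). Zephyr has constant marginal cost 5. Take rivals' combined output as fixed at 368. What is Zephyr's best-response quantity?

With rivals' combined output fixed at 368, Zephyr's profit is π_Z = (312 - (1/2)·368 - (1/2)q_Z)q_Z - (5q_Z) = (128 - (1/2)q_Z)q_Z - (5q_Z).
∂π_Z/∂q_Z = 123 - q_Z = 0, so q_Z = 123.

123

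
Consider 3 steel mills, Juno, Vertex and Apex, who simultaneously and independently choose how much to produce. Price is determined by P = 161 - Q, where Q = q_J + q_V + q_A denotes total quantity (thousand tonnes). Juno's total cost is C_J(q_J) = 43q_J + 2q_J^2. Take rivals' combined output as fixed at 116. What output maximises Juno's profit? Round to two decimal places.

With rivals' combined output fixed at 116, Juno's profit is π_J = (161 - 116 - q_J)q_J - (43q_J + 2q_J²) = (45 - q_J)q_J - (43q_J + 2q_J²).
∂π_J/∂q_J = 2 - 6q_J = 0, so q_J = 1/3.

0.33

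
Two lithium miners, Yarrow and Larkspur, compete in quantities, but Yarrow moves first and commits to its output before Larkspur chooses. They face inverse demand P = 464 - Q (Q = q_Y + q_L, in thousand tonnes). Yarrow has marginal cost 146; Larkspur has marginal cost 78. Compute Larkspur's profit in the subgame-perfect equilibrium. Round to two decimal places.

17030.25

The follower Larkspur best-responds to any q_Y: π_L = (464 - Q)q_L - 78q_L.
∂π_L/∂q_L = 386 - q_Y - 2q_L = 0 gives the reaction function q_L = (386 - q_Y)/2.
The leader anticipates this reaction. Substituting into P = 464 - Q gives P = 271 - (1/2)q_Y, so π_Y = (271 - (1/2)q_Y)q_Y - 146q_Y.
Leader FOC: 125 - q_Y = 0, so q_Y = 125.
Then q_L = (386 - 125)/2 = 261/2.
Price P = 464 - 511/2 = 417/2.
Larkspur's profit: (417/2 - 78)·(261/2) = 17030.2500.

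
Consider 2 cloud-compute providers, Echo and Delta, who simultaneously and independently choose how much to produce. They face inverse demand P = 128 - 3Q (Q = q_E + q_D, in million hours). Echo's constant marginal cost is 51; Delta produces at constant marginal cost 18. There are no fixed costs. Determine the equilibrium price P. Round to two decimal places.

65.67

Echo's profit: π_E = (128 - 3Q)q_E - (51q_E). Setting ∂π_E/∂q_E = 0: 77 - 6q_E - 3(q_D) = 0.
Delta's profit: π_D = (128 - 3Q)q_D - (18q_D). Setting ∂π_D/∂q_D = 0: 110 - 6q_D - 3(q_E) = 0.
So q_E = (77 - 3q_D)/6 and q_D = (110 - 3q_E)/6.
Solving the pair: q_E = 44/9, q_D = 143/9.
Total output Q = 187/9, so price P = 128 - 3·(187/9) = 197/3.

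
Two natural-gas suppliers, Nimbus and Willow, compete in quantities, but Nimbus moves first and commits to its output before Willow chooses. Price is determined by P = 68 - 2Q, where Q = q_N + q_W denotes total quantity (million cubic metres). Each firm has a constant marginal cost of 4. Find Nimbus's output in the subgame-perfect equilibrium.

16

Solve by backward induction. Given q_N, the follower Willow maximises π_W = (68 - 2q_N - 2q_W)q_W - 4q_W.
Setting the follower's marginal profit to zero, 64 - 2q_N - 4q_W = 0, i.e. q_W = (64 - 2q_N)/4.
The leader anticipates this reaction. Substituting into P = 68 - 2Q gives P = 36 - q_N, so π_N = (36 - q_N)q_N - 4q_N.
Maximising: ∂π_N/∂q_N = 32 - 2q_N = 0, giving q_N = 16.
Then q_W = (64 - 2·16)/4 = 8.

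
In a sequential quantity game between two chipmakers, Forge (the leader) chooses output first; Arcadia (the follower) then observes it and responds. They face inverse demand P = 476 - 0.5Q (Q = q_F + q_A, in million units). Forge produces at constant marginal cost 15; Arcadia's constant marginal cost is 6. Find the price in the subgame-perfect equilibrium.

Solve by backward induction. Given q_F, the follower Arcadia maximises π_A = (476 - (1/2)q_F - (1/2)q_A)q_A - 6q_A.
Setting the follower's marginal profit to zero, 470 - (1/2)q_F - q_A = 0, i.e. q_A = (470 - (1/2)q_F).
Forge substitutes q_A(q_F) into its own profit: π_F = q_F(476 - (1/2)q_F - (470 - (1/2)q_F)/2) - 15q_F = (241 - (1/4)q_F)q_F - 15q_F.
Leader FOC: 226 - (1/2)q_F = 0, so q_F = 452.
Then q_A = (470 - (1/2)·452) = 244.
Total output Q = 696, so price P = 476 - (1/2)·696 = 128.

128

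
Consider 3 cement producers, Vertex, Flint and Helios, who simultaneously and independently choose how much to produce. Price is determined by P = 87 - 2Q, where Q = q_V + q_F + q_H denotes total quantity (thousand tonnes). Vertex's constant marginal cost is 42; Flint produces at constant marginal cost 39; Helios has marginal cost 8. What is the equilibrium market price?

Vertex's profit: π_V = (87 - 2Q)q_V - (42q_V). Setting ∂π_V/∂q_V = 0: 45 - 4q_V - 2(q_F + q_H) = 0.
Flint's first-order condition: 48 - 4q_F - 2(q_V + q_H) = 0.
Helios's first-order condition: 79 - 4q_H - 2(q_V + q_F) = 0.
Adding the 3 first-order conditions: 172 − 8Q = 0, so Q = 43/2.
Back-substituting: q_V = (45 − 43)/2 = 1, q_F = (48 − 43)/2 = 5/2, q_H = (79 − 43)/2 = 18.
Total output Q = 43/2, so price P = 87 - 2·(43/2) = 44.

44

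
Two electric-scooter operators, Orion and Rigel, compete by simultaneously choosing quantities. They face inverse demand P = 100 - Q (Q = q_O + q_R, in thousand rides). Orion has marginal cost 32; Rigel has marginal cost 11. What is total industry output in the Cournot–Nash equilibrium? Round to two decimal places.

52.33

Orion's profit: π_O = (100 - Q)q_O - (32q_O). Setting ∂π_O/∂q_O = 0: 68 - 2q_O - (q_R) = 0.
Rigel's profit: π_R = (100 - Q)q_R - (11q_R). Setting ∂π_R/∂q_R = 0: 89 - 2q_R - (q_O) = 0.
So q_O = (68 - q_R)/2 and q_R = (89 - q_O)/2.
Substituting one into the other gives q_O = 47/3 and q_R = 110/3.
Total output Q = 47/3 + 110/3 = 157/3.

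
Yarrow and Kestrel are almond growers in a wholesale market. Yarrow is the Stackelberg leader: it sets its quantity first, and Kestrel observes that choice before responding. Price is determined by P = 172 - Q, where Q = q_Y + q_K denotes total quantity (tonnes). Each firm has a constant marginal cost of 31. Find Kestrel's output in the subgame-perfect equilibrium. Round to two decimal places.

35.25

Solve by backward induction. Given q_Y, the follower Kestrel maximises π_K = (172 - q_Y - q_K)q_K - 31q_K.
Setting the follower's marginal profit to zero, 141 - q_Y - 2q_K = 0, i.e. q_K = (141 - q_Y)/2.
Yarrow substitutes q_K(q_Y) into its own profit: π_Y = q_Y(172 - q_Y - (141 - q_Y)/2) - 31q_Y = (203/2 - (1/2)q_Y)q_Y - 31q_Y.
Leader FOC: 141/2 - q_Y = 0, so q_Y = 141/2.
Then q_K = (141 - 141/2)/2 = 141/4.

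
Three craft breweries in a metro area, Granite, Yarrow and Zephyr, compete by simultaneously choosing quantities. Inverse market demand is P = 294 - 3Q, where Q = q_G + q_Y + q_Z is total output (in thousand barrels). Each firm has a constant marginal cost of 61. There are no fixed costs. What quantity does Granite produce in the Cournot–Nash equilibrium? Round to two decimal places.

Each firm earns π_i = (294 - 3Q)q_i - 61q_i.
Setting ∂π_i/∂q_i = 0 with rivals' quantities fixed: 233 - 6q_i - 3·Σ_{j≠i} q_j = 0.
With identical firms every q_j equals q_i, so Σ_{j≠i} q_j = 2q_i and 233 = 12q_i, giving q_i = 233/12.

19.42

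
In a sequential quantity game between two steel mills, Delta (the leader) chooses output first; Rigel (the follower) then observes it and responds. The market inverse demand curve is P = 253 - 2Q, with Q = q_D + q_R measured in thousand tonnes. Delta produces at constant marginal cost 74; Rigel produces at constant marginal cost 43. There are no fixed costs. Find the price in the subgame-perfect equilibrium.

111

The follower Rigel best-responds to any q_D: π_R = (253 - 2Q)q_R - 43q_R.
Setting the follower's marginal profit to zero, 210 - 2q_D - 4q_R = 0, i.e. q_R = (210 - 2q_D)/4.
Delta substitutes q_R(q_D) into its own profit: π_D = q_D(253 - 2q_D - (210 - 2q_D)/2) - 74q_D = (148 - q_D)q_D - 74q_D.
The leader's first-order condition 74 - 2q_D = 0 yields q_D = 37.
Then q_R = (210 - 2·37)/4 = 34.
Total output Q = 71, so price P = 253 - 2·71 = 111.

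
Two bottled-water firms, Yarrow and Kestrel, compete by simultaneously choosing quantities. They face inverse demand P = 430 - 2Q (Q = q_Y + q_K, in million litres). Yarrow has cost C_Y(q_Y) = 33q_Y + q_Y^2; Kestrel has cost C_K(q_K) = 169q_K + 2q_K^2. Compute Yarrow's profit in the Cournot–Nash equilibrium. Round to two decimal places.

Yarrow's profit: π_Y = (430 - 2Q)q_Y - (33q_Y + q_Y²). Setting ∂π_Y/∂q_Y = 0: 397 - 6q_Y - 2(q_K) = 0.
Kestrel's first-order condition: 261 - 8q_K - 2(q_Y) = 0.
So q_Y = (397 - 2q_K)/6 and q_K = (261 - 2q_Y)/8.
Substituting one into the other gives q_Y = 1327/22 and q_K = 193/11.
Price P = 430 - 2·(1713/22) = 274.2727.
Yarrow's profit: 274.2727·(1327/22) - 33·(1327/22) - (1327/22)² = 10914.8492.

10914.85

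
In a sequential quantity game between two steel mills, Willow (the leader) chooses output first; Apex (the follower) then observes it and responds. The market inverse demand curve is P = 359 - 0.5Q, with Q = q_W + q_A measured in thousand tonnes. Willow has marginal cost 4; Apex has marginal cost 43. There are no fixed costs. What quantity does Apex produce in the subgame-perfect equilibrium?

119

The follower Apex best-responds to any q_W: π_A = (359 - 0.5Q)q_A - 43q_A.
Follower FOC: 316 - (1/2)q_W - q_A = 0, so q_A(q_W) = (316 - (1/2)q_W).
Willow substitutes q_A(q_W) into its own profit: π_W = q_W(359 - (1/2)q_W - (316 - (1/2)q_W)/2) - 4q_W = (201 - (1/4)q_W)q_W - 4q_W.
Maximising: ∂π_W/∂q_W = 197 - (1/2)q_W = 0, giving q_W = 394.
Then q_A = (316 - (1/2)·394) = 119.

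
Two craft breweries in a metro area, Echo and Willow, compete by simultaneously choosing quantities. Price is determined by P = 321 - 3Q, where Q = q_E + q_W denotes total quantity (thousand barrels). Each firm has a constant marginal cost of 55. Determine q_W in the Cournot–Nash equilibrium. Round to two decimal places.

29.56

Each firm earns π_i = (321 - 3Q)q_i - 55q_i.
First-order condition (treating rivals' output as given): 266 - 6q_i - 3q_j = 0.
With identical firms every q_j equals q_i, so q_j = q_i and 266 = 9q_i, giving q_i = 266/9.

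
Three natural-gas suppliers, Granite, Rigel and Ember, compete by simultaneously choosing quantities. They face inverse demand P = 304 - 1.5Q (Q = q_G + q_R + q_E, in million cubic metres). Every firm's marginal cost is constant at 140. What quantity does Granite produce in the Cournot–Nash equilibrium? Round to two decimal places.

27.33

A representative firm's profit is π_i = q_i(304 - 1.5Q) - 140q_i.
Setting ∂π_i/∂q_i = 0 with rivals' quantities fixed: 164 - 3q_i - (3/2)·Σ_{j≠i} q_j = 0.
By symmetry each firm produces the same amount; substituting Σ_{j≠i} q_j = 2q_i yields q_i = 164/6 = 82/3.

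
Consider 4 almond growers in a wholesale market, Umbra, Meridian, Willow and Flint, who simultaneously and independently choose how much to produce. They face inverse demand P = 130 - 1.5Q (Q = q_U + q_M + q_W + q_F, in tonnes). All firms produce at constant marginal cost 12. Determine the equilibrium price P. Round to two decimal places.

A representative firm's profit is π_i = q_i(130 - 1.5Q) - 12q_i.
Setting ∂π_i/∂q_i = 0 with rivals' quantities fixed: 118 - 3q_i - (3/2)·Σ_{j≠i} q_j = 0.
By symmetry each firm produces the same amount; substituting Σ_{j≠i} q_j = 3q_i yields q_i = 118/(15/2) = 236/15.
Total output Q = 944/15, so price P = 130 - (3/2)·(944/15) = 178/5.

35.60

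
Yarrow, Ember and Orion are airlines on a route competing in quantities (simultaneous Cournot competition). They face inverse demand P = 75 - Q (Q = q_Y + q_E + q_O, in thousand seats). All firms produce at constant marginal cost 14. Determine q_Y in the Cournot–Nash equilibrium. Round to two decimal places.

Each firm earns π_i = (75 - Q)q_i - 14q_i.
Setting ∂π_i/∂q_i = 0 with rivals' quantities fixed: 61 - 2q_i - Σ_{j≠i} q_j = 0.
With identical firms every q_j equals q_i, so Σ_{j≠i} q_j = 2q_i and 61 = 4q_i, giving q_i = 61/4.

15.25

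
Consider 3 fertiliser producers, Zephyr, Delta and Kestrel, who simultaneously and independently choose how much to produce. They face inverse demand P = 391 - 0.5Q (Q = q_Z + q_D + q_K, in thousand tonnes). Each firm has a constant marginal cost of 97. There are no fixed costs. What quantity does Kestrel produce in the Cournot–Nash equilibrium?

Each firm earns π_i = (391 - 0.5Q)q_i - 97q_i.
Setting ∂π_i/∂q_i = 0 with rivals' quantities fixed: 294 - q_i - (1/2)·Σ_{j≠i} q_j = 0.
By symmetry each firm produces the same amount; substituting Σ_{j≠i} q_j = 2q_i yields q_i = 294/2 = 147.

147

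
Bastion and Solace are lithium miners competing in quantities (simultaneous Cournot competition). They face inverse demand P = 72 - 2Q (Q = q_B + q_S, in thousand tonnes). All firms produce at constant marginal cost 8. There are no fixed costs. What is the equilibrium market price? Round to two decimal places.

29.33

Each firm earns π_i = (72 - 2Q)q_i - 8q_i.
Setting ∂π_i/∂q_i = 0 with rivals' quantities fixed: 64 - 4q_i - 2q_j = 0.
With identical firms every q_j equals q_i, so q_j = q_i and 64 = 6q_i, giving q_i = 32/3.
Total output Q = 64/3, so price P = 72 - 2·(64/3) = 88/3.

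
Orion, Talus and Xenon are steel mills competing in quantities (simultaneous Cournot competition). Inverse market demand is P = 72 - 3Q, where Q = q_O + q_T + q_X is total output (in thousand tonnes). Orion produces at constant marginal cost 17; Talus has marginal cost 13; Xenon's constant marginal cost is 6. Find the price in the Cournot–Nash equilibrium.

27

Orion's profit: π_O = (72 - 3Q)q_O - (17q_O). Setting ∂π_O/∂q_O = 0: 55 - 6q_O - 3(q_T + q_X) = 0.
Talus's profit: π_T = (72 - 3Q)q_T - (13q_T). Setting ∂π_T/∂q_T = 0: 59 - 6q_T - 3(q_O + q_X) = 0.
Xenon's first-order condition: 66 - 6q_X - 3(q_O + q_T) = 0.
Summing all 3 equations gives 180 − 12Q = 0, hence Q = 15.
Back-substituting: q_O = (55 − 45)/3 = 10/3, q_T = (59 − 45)/3 = 14/3, q_X = (66 − 45)/3 = 7.
Total output Q = 15, so price P = 72 - 3·15 = 27.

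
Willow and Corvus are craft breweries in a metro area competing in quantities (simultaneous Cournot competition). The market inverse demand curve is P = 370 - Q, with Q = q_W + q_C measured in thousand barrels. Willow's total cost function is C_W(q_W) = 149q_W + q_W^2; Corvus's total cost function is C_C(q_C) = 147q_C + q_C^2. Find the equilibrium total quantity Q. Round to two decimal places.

88.80

Willow's profit: π_W = (370 - Q)q_W - (149q_W + q_W²). Setting ∂π_W/∂q_W = 0: 221 - 4q_W - (q_C) = 0.
Corvus's profit: π_C = (370 - Q)q_C - (147q_C + q_C²). Setting ∂π_C/∂q_C = 0: 223 - 4q_C - (q_W) = 0.
So q_W = (221 - q_C)/4 and q_C = (223 - q_W)/4.
Solving the pair: q_W = 661/15, q_C = 671/15.
Total output Q = 661/15 + 671/15 = 444/5.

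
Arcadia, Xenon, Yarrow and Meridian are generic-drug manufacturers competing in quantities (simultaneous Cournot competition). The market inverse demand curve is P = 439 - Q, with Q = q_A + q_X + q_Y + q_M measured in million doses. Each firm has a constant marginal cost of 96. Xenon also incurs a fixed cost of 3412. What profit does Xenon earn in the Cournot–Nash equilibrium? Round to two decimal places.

1293.96

A representative firm's profit is π_i = q_i(439 - Q) - 96q_i.
First-order condition (treating rivals' output as given): 343 - 2q_i - Σ_{j≠i} q_j = 0.
By symmetry each firm produces the same amount; substituting Σ_{j≠i} q_j = 3q_i yields q_i = 343/5.
Price P = 439 - 1372/5 = 823/5.
Xenon's profit: (823/5 - 96)·(343/5) - 3412 = 1293.9600.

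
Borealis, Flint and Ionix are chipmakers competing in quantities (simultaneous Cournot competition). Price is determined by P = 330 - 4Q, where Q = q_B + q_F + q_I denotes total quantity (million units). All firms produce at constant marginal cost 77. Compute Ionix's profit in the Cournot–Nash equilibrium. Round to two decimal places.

1000.14

A representative firm's profit is π_i = q_i(330 - 4Q) - 77q_i.
First-order condition (treating rivals' output as given): 253 - 8q_i - 4·Σ_{j≠i} q_j = 0.
By symmetry each firm produces the same amount; substituting Σ_{j≠i} q_j = 2q_i yields q_i = 253/16.
Price P = 330 - 4·(759/16) = 561/4.
Ionix's profit: (561/4 - 77)·(253/16) = 1000.1406.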